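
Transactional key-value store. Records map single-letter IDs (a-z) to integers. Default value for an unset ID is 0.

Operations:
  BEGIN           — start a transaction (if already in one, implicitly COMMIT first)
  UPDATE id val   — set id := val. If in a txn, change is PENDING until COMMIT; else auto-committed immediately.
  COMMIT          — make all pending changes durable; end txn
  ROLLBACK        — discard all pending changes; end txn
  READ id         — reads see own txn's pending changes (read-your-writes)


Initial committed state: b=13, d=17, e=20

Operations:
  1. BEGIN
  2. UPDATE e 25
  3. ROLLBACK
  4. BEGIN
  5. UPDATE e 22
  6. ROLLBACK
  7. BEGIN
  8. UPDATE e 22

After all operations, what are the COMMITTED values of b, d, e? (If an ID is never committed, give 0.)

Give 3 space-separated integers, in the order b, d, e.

Answer: 13 17 20

Derivation:
Initial committed: {b=13, d=17, e=20}
Op 1: BEGIN: in_txn=True, pending={}
Op 2: UPDATE e=25 (pending; pending now {e=25})
Op 3: ROLLBACK: discarded pending ['e']; in_txn=False
Op 4: BEGIN: in_txn=True, pending={}
Op 5: UPDATE e=22 (pending; pending now {e=22})
Op 6: ROLLBACK: discarded pending ['e']; in_txn=False
Op 7: BEGIN: in_txn=True, pending={}
Op 8: UPDATE e=22 (pending; pending now {e=22})
Final committed: {b=13, d=17, e=20}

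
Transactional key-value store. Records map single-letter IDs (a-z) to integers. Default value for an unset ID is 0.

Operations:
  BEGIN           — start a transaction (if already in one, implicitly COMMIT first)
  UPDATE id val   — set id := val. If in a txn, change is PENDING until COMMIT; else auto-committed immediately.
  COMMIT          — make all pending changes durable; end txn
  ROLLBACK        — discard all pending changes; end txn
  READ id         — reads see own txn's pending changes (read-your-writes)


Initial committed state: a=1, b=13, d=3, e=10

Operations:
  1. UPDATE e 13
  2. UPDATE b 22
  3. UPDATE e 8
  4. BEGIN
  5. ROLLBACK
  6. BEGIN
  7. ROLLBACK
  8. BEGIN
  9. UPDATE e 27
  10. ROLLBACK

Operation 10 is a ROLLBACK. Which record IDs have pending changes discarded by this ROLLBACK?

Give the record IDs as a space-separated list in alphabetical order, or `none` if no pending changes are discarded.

Initial committed: {a=1, b=13, d=3, e=10}
Op 1: UPDATE e=13 (auto-commit; committed e=13)
Op 2: UPDATE b=22 (auto-commit; committed b=22)
Op 3: UPDATE e=8 (auto-commit; committed e=8)
Op 4: BEGIN: in_txn=True, pending={}
Op 5: ROLLBACK: discarded pending []; in_txn=False
Op 6: BEGIN: in_txn=True, pending={}
Op 7: ROLLBACK: discarded pending []; in_txn=False
Op 8: BEGIN: in_txn=True, pending={}
Op 9: UPDATE e=27 (pending; pending now {e=27})
Op 10: ROLLBACK: discarded pending ['e']; in_txn=False
ROLLBACK at op 10 discards: ['e']

Answer: e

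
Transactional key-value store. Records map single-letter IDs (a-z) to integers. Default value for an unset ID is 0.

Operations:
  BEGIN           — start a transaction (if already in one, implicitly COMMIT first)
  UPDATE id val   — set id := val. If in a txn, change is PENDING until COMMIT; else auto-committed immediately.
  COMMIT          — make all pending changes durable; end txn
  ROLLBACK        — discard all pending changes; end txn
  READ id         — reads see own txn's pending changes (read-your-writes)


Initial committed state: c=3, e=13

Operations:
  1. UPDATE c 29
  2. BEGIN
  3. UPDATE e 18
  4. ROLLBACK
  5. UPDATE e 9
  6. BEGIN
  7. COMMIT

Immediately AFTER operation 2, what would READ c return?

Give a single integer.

Answer: 29

Derivation:
Initial committed: {c=3, e=13}
Op 1: UPDATE c=29 (auto-commit; committed c=29)
Op 2: BEGIN: in_txn=True, pending={}
After op 2: visible(c) = 29 (pending={}, committed={c=29, e=13})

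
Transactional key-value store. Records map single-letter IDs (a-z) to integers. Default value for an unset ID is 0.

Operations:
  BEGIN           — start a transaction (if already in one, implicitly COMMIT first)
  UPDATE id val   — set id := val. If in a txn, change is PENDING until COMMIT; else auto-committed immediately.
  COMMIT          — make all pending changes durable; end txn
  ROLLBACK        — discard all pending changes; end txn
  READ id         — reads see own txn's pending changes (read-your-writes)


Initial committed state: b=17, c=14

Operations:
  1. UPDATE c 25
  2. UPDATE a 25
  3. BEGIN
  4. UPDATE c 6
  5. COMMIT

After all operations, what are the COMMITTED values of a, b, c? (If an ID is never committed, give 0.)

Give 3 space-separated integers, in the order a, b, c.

Initial committed: {b=17, c=14}
Op 1: UPDATE c=25 (auto-commit; committed c=25)
Op 2: UPDATE a=25 (auto-commit; committed a=25)
Op 3: BEGIN: in_txn=True, pending={}
Op 4: UPDATE c=6 (pending; pending now {c=6})
Op 5: COMMIT: merged ['c'] into committed; committed now {a=25, b=17, c=6}
Final committed: {a=25, b=17, c=6}

Answer: 25 17 6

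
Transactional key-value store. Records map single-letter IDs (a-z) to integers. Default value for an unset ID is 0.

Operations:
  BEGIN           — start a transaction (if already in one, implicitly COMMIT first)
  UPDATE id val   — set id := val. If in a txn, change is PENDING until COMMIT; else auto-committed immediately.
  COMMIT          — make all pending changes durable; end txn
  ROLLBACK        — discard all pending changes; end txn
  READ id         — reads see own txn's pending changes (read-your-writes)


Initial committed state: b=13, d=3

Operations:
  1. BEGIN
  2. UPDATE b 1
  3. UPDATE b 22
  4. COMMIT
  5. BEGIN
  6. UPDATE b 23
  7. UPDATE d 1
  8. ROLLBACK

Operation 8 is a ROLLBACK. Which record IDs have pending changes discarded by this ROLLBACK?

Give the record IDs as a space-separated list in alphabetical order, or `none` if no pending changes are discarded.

Answer: b d

Derivation:
Initial committed: {b=13, d=3}
Op 1: BEGIN: in_txn=True, pending={}
Op 2: UPDATE b=1 (pending; pending now {b=1})
Op 3: UPDATE b=22 (pending; pending now {b=22})
Op 4: COMMIT: merged ['b'] into committed; committed now {b=22, d=3}
Op 5: BEGIN: in_txn=True, pending={}
Op 6: UPDATE b=23 (pending; pending now {b=23})
Op 7: UPDATE d=1 (pending; pending now {b=23, d=1})
Op 8: ROLLBACK: discarded pending ['b', 'd']; in_txn=False
ROLLBACK at op 8 discards: ['b', 'd']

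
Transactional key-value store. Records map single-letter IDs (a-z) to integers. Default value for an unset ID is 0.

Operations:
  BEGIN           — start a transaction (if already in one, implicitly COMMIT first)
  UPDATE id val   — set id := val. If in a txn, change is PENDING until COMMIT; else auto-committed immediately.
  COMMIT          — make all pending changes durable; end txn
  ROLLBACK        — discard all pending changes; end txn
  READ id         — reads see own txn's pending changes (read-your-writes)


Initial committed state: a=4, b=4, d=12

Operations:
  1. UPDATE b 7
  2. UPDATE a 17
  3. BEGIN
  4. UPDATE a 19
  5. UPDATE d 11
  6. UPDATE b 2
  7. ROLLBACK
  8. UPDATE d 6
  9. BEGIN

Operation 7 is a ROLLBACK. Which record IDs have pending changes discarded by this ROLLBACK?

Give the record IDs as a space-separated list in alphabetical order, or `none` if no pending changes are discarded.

Answer: a b d

Derivation:
Initial committed: {a=4, b=4, d=12}
Op 1: UPDATE b=7 (auto-commit; committed b=7)
Op 2: UPDATE a=17 (auto-commit; committed a=17)
Op 3: BEGIN: in_txn=True, pending={}
Op 4: UPDATE a=19 (pending; pending now {a=19})
Op 5: UPDATE d=11 (pending; pending now {a=19, d=11})
Op 6: UPDATE b=2 (pending; pending now {a=19, b=2, d=11})
Op 7: ROLLBACK: discarded pending ['a', 'b', 'd']; in_txn=False
Op 8: UPDATE d=6 (auto-commit; committed d=6)
Op 9: BEGIN: in_txn=True, pending={}
ROLLBACK at op 7 discards: ['a', 'b', 'd']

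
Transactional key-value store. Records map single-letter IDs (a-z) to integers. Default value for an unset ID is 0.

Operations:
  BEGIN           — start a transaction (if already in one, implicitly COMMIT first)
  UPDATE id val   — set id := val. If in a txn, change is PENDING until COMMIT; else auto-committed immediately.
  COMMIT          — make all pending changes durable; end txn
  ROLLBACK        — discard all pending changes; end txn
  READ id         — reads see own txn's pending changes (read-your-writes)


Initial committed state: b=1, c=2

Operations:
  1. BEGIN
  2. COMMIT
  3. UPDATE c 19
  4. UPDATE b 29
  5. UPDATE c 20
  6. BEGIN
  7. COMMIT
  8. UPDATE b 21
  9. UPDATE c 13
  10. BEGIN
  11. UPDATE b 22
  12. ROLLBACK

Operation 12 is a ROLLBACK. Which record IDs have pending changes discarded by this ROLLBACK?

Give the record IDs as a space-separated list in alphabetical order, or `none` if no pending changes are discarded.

Initial committed: {b=1, c=2}
Op 1: BEGIN: in_txn=True, pending={}
Op 2: COMMIT: merged [] into committed; committed now {b=1, c=2}
Op 3: UPDATE c=19 (auto-commit; committed c=19)
Op 4: UPDATE b=29 (auto-commit; committed b=29)
Op 5: UPDATE c=20 (auto-commit; committed c=20)
Op 6: BEGIN: in_txn=True, pending={}
Op 7: COMMIT: merged [] into committed; committed now {b=29, c=20}
Op 8: UPDATE b=21 (auto-commit; committed b=21)
Op 9: UPDATE c=13 (auto-commit; committed c=13)
Op 10: BEGIN: in_txn=True, pending={}
Op 11: UPDATE b=22 (pending; pending now {b=22})
Op 12: ROLLBACK: discarded pending ['b']; in_txn=False
ROLLBACK at op 12 discards: ['b']

Answer: b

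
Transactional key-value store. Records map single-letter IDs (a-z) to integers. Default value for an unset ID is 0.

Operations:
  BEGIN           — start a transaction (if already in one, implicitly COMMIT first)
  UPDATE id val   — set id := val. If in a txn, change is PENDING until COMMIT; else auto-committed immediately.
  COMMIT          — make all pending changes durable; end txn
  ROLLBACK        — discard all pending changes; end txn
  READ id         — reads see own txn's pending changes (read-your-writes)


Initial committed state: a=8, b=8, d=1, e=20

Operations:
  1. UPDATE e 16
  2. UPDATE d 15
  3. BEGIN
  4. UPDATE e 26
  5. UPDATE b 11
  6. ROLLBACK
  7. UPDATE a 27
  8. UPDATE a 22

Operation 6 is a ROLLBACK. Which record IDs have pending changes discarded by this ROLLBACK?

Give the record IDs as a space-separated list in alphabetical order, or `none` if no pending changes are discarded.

Answer: b e

Derivation:
Initial committed: {a=8, b=8, d=1, e=20}
Op 1: UPDATE e=16 (auto-commit; committed e=16)
Op 2: UPDATE d=15 (auto-commit; committed d=15)
Op 3: BEGIN: in_txn=True, pending={}
Op 4: UPDATE e=26 (pending; pending now {e=26})
Op 5: UPDATE b=11 (pending; pending now {b=11, e=26})
Op 6: ROLLBACK: discarded pending ['b', 'e']; in_txn=False
Op 7: UPDATE a=27 (auto-commit; committed a=27)
Op 8: UPDATE a=22 (auto-commit; committed a=22)
ROLLBACK at op 6 discards: ['b', 'e']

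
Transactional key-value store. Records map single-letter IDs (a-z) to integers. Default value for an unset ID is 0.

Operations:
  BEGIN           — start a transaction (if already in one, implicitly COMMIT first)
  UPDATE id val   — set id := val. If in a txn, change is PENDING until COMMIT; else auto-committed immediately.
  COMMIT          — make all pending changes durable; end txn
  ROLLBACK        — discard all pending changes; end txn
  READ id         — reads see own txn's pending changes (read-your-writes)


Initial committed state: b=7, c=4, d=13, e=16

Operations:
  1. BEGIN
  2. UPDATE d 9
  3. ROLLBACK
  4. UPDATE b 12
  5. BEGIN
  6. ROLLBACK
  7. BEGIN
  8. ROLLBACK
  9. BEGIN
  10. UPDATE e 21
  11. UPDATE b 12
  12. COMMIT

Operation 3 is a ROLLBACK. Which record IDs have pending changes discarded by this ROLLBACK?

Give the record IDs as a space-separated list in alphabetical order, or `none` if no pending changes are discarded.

Answer: d

Derivation:
Initial committed: {b=7, c=4, d=13, e=16}
Op 1: BEGIN: in_txn=True, pending={}
Op 2: UPDATE d=9 (pending; pending now {d=9})
Op 3: ROLLBACK: discarded pending ['d']; in_txn=False
Op 4: UPDATE b=12 (auto-commit; committed b=12)
Op 5: BEGIN: in_txn=True, pending={}
Op 6: ROLLBACK: discarded pending []; in_txn=False
Op 7: BEGIN: in_txn=True, pending={}
Op 8: ROLLBACK: discarded pending []; in_txn=False
Op 9: BEGIN: in_txn=True, pending={}
Op 10: UPDATE e=21 (pending; pending now {e=21})
Op 11: UPDATE b=12 (pending; pending now {b=12, e=21})
Op 12: COMMIT: merged ['b', 'e'] into committed; committed now {b=12, c=4, d=13, e=21}
ROLLBACK at op 3 discards: ['d']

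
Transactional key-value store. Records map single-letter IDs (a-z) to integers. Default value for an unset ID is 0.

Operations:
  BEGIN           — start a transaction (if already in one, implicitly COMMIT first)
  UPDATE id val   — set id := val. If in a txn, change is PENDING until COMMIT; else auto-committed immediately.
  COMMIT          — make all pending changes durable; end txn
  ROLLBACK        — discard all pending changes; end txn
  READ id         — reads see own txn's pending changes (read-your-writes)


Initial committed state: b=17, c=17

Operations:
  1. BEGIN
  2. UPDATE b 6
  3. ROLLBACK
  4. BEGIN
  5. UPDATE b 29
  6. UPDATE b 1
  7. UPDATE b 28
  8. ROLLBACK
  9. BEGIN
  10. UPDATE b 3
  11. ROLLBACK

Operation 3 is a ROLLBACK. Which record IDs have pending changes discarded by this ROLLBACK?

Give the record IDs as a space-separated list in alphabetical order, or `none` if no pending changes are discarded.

Answer: b

Derivation:
Initial committed: {b=17, c=17}
Op 1: BEGIN: in_txn=True, pending={}
Op 2: UPDATE b=6 (pending; pending now {b=6})
Op 3: ROLLBACK: discarded pending ['b']; in_txn=False
Op 4: BEGIN: in_txn=True, pending={}
Op 5: UPDATE b=29 (pending; pending now {b=29})
Op 6: UPDATE b=1 (pending; pending now {b=1})
Op 7: UPDATE b=28 (pending; pending now {b=28})
Op 8: ROLLBACK: discarded pending ['b']; in_txn=False
Op 9: BEGIN: in_txn=True, pending={}
Op 10: UPDATE b=3 (pending; pending now {b=3})
Op 11: ROLLBACK: discarded pending ['b']; in_txn=False
ROLLBACK at op 3 discards: ['b']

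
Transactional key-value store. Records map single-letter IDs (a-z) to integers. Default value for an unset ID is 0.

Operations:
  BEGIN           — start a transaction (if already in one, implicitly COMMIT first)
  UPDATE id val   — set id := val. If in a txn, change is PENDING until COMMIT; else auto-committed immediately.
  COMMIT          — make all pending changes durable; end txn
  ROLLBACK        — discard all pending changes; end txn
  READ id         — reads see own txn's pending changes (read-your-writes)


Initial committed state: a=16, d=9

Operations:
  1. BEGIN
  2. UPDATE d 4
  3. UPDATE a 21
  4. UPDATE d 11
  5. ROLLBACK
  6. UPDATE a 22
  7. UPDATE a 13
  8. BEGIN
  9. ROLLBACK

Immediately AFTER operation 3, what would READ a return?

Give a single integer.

Answer: 21

Derivation:
Initial committed: {a=16, d=9}
Op 1: BEGIN: in_txn=True, pending={}
Op 2: UPDATE d=4 (pending; pending now {d=4})
Op 3: UPDATE a=21 (pending; pending now {a=21, d=4})
After op 3: visible(a) = 21 (pending={a=21, d=4}, committed={a=16, d=9})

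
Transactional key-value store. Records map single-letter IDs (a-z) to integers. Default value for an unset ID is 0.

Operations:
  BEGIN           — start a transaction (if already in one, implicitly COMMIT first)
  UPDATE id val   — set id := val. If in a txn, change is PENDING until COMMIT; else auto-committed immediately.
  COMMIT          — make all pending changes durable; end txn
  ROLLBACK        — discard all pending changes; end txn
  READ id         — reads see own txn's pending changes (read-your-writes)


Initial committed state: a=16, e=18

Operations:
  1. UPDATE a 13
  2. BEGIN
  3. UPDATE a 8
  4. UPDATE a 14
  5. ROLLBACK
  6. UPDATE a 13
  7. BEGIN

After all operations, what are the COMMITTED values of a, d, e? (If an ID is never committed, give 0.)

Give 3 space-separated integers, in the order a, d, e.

Answer: 13 0 18

Derivation:
Initial committed: {a=16, e=18}
Op 1: UPDATE a=13 (auto-commit; committed a=13)
Op 2: BEGIN: in_txn=True, pending={}
Op 3: UPDATE a=8 (pending; pending now {a=8})
Op 4: UPDATE a=14 (pending; pending now {a=14})
Op 5: ROLLBACK: discarded pending ['a']; in_txn=False
Op 6: UPDATE a=13 (auto-commit; committed a=13)
Op 7: BEGIN: in_txn=True, pending={}
Final committed: {a=13, e=18}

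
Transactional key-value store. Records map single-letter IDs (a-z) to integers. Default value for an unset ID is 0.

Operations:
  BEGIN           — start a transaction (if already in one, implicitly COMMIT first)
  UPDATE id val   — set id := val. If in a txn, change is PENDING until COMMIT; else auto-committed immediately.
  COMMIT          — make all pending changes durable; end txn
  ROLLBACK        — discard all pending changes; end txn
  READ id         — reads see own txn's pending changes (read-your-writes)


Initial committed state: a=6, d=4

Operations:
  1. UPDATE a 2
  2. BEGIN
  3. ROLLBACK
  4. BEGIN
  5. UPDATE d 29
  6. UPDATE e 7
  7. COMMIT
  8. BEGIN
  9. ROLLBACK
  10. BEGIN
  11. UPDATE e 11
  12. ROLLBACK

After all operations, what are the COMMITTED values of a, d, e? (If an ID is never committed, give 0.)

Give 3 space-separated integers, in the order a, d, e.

Initial committed: {a=6, d=4}
Op 1: UPDATE a=2 (auto-commit; committed a=2)
Op 2: BEGIN: in_txn=True, pending={}
Op 3: ROLLBACK: discarded pending []; in_txn=False
Op 4: BEGIN: in_txn=True, pending={}
Op 5: UPDATE d=29 (pending; pending now {d=29})
Op 6: UPDATE e=7 (pending; pending now {d=29, e=7})
Op 7: COMMIT: merged ['d', 'e'] into committed; committed now {a=2, d=29, e=7}
Op 8: BEGIN: in_txn=True, pending={}
Op 9: ROLLBACK: discarded pending []; in_txn=False
Op 10: BEGIN: in_txn=True, pending={}
Op 11: UPDATE e=11 (pending; pending now {e=11})
Op 12: ROLLBACK: discarded pending ['e']; in_txn=False
Final committed: {a=2, d=29, e=7}

Answer: 2 29 7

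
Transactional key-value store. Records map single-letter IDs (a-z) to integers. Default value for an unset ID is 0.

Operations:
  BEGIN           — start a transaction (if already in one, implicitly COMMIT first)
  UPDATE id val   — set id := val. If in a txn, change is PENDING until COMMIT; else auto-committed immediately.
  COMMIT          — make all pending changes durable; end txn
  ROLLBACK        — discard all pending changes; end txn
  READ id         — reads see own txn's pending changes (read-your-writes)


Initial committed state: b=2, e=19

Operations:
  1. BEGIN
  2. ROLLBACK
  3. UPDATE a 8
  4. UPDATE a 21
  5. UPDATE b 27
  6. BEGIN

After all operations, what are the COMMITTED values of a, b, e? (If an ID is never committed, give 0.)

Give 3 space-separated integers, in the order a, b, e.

Answer: 21 27 19

Derivation:
Initial committed: {b=2, e=19}
Op 1: BEGIN: in_txn=True, pending={}
Op 2: ROLLBACK: discarded pending []; in_txn=False
Op 3: UPDATE a=8 (auto-commit; committed a=8)
Op 4: UPDATE a=21 (auto-commit; committed a=21)
Op 5: UPDATE b=27 (auto-commit; committed b=27)
Op 6: BEGIN: in_txn=True, pending={}
Final committed: {a=21, b=27, e=19}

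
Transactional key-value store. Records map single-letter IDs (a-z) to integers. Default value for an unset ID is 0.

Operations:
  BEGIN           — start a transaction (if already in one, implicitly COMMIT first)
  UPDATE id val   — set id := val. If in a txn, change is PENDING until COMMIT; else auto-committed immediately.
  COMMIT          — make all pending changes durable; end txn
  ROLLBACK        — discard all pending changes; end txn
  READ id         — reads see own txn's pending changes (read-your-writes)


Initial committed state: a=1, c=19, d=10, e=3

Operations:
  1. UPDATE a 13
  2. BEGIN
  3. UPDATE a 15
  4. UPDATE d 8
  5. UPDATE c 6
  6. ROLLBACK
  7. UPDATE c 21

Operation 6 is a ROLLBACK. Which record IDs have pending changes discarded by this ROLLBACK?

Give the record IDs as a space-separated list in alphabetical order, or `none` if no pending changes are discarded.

Initial committed: {a=1, c=19, d=10, e=3}
Op 1: UPDATE a=13 (auto-commit; committed a=13)
Op 2: BEGIN: in_txn=True, pending={}
Op 3: UPDATE a=15 (pending; pending now {a=15})
Op 4: UPDATE d=8 (pending; pending now {a=15, d=8})
Op 5: UPDATE c=6 (pending; pending now {a=15, c=6, d=8})
Op 6: ROLLBACK: discarded pending ['a', 'c', 'd']; in_txn=False
Op 7: UPDATE c=21 (auto-commit; committed c=21)
ROLLBACK at op 6 discards: ['a', 'c', 'd']

Answer: a c d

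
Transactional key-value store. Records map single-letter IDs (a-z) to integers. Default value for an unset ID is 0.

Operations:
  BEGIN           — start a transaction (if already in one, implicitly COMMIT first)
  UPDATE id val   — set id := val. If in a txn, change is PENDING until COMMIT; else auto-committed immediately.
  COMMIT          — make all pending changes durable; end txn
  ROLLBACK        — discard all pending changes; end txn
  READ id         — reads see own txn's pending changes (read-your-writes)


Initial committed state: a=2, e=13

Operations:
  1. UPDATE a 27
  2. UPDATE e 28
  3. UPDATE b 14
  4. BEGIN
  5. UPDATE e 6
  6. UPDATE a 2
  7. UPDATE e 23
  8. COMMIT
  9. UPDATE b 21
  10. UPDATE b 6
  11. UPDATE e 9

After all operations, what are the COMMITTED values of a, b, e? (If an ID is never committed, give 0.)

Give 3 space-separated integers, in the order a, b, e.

Answer: 2 6 9

Derivation:
Initial committed: {a=2, e=13}
Op 1: UPDATE a=27 (auto-commit; committed a=27)
Op 2: UPDATE e=28 (auto-commit; committed e=28)
Op 3: UPDATE b=14 (auto-commit; committed b=14)
Op 4: BEGIN: in_txn=True, pending={}
Op 5: UPDATE e=6 (pending; pending now {e=6})
Op 6: UPDATE a=2 (pending; pending now {a=2, e=6})
Op 7: UPDATE e=23 (pending; pending now {a=2, e=23})
Op 8: COMMIT: merged ['a', 'e'] into committed; committed now {a=2, b=14, e=23}
Op 9: UPDATE b=21 (auto-commit; committed b=21)
Op 10: UPDATE b=6 (auto-commit; committed b=6)
Op 11: UPDATE e=9 (auto-commit; committed e=9)
Final committed: {a=2, b=6, e=9}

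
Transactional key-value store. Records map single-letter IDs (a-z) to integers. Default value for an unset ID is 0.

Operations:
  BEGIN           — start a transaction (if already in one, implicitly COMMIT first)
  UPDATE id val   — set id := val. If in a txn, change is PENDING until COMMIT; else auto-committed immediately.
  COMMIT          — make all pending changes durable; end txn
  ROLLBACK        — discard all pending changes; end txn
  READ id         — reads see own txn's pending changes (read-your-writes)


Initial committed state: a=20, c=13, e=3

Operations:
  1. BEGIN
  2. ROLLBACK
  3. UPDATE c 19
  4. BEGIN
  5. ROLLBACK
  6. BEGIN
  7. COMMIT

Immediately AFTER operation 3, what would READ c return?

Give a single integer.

Initial committed: {a=20, c=13, e=3}
Op 1: BEGIN: in_txn=True, pending={}
Op 2: ROLLBACK: discarded pending []; in_txn=False
Op 3: UPDATE c=19 (auto-commit; committed c=19)
After op 3: visible(c) = 19 (pending={}, committed={a=20, c=19, e=3})

Answer: 19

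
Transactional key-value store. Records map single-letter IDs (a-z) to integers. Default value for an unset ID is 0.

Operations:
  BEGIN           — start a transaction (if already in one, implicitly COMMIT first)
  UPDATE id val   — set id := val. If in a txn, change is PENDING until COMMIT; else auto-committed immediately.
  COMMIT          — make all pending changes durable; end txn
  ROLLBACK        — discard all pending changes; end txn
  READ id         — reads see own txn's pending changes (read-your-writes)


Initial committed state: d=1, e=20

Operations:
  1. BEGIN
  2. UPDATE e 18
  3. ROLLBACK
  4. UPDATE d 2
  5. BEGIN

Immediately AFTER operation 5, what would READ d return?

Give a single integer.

Initial committed: {d=1, e=20}
Op 1: BEGIN: in_txn=True, pending={}
Op 2: UPDATE e=18 (pending; pending now {e=18})
Op 3: ROLLBACK: discarded pending ['e']; in_txn=False
Op 4: UPDATE d=2 (auto-commit; committed d=2)
Op 5: BEGIN: in_txn=True, pending={}
After op 5: visible(d) = 2 (pending={}, committed={d=2, e=20})

Answer: 2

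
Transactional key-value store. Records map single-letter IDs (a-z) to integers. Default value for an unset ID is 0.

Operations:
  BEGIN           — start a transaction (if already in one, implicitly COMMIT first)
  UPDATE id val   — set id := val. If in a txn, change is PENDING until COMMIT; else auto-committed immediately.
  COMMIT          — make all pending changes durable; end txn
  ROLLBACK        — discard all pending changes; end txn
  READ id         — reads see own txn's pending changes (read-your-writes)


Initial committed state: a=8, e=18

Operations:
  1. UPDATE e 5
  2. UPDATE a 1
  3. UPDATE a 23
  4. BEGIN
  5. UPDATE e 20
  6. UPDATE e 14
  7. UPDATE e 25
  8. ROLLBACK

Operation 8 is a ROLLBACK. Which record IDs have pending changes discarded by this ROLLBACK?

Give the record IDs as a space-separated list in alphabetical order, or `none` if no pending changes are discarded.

Answer: e

Derivation:
Initial committed: {a=8, e=18}
Op 1: UPDATE e=5 (auto-commit; committed e=5)
Op 2: UPDATE a=1 (auto-commit; committed a=1)
Op 3: UPDATE a=23 (auto-commit; committed a=23)
Op 4: BEGIN: in_txn=True, pending={}
Op 5: UPDATE e=20 (pending; pending now {e=20})
Op 6: UPDATE e=14 (pending; pending now {e=14})
Op 7: UPDATE e=25 (pending; pending now {e=25})
Op 8: ROLLBACK: discarded pending ['e']; in_txn=False
ROLLBACK at op 8 discards: ['e']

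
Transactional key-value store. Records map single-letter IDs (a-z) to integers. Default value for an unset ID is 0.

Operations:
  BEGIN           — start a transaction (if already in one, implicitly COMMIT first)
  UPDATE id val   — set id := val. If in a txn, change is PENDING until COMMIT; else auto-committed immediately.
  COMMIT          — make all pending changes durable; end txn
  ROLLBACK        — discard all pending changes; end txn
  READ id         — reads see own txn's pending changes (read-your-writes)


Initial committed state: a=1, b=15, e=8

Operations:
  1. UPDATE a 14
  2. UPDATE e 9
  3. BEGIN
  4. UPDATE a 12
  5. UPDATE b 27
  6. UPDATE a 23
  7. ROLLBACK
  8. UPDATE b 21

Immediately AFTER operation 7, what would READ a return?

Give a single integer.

Initial committed: {a=1, b=15, e=8}
Op 1: UPDATE a=14 (auto-commit; committed a=14)
Op 2: UPDATE e=9 (auto-commit; committed e=9)
Op 3: BEGIN: in_txn=True, pending={}
Op 4: UPDATE a=12 (pending; pending now {a=12})
Op 5: UPDATE b=27 (pending; pending now {a=12, b=27})
Op 6: UPDATE a=23 (pending; pending now {a=23, b=27})
Op 7: ROLLBACK: discarded pending ['a', 'b']; in_txn=False
After op 7: visible(a) = 14 (pending={}, committed={a=14, b=15, e=9})

Answer: 14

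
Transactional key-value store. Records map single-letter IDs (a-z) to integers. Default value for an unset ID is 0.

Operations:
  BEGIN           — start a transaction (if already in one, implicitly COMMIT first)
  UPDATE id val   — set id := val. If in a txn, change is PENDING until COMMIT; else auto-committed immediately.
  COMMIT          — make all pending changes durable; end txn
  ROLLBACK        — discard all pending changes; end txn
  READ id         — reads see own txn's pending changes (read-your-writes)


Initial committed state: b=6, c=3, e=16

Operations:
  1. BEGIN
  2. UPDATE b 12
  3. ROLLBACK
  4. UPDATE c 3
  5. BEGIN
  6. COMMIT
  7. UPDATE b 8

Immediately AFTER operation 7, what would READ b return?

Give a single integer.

Answer: 8

Derivation:
Initial committed: {b=6, c=3, e=16}
Op 1: BEGIN: in_txn=True, pending={}
Op 2: UPDATE b=12 (pending; pending now {b=12})
Op 3: ROLLBACK: discarded pending ['b']; in_txn=False
Op 4: UPDATE c=3 (auto-commit; committed c=3)
Op 5: BEGIN: in_txn=True, pending={}
Op 6: COMMIT: merged [] into committed; committed now {b=6, c=3, e=16}
Op 7: UPDATE b=8 (auto-commit; committed b=8)
After op 7: visible(b) = 8 (pending={}, committed={b=8, c=3, e=16})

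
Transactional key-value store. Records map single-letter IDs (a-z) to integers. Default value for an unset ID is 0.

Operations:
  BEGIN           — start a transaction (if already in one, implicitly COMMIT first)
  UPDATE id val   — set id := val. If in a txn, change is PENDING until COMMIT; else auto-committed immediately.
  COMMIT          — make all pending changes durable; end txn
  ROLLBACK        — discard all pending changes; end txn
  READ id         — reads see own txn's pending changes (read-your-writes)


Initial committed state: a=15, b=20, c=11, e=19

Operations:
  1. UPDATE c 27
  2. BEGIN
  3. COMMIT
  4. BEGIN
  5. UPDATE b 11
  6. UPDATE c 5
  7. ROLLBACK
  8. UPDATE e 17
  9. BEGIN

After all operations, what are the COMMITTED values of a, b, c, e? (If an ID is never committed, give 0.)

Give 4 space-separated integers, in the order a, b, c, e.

Initial committed: {a=15, b=20, c=11, e=19}
Op 1: UPDATE c=27 (auto-commit; committed c=27)
Op 2: BEGIN: in_txn=True, pending={}
Op 3: COMMIT: merged [] into committed; committed now {a=15, b=20, c=27, e=19}
Op 4: BEGIN: in_txn=True, pending={}
Op 5: UPDATE b=11 (pending; pending now {b=11})
Op 6: UPDATE c=5 (pending; pending now {b=11, c=5})
Op 7: ROLLBACK: discarded pending ['b', 'c']; in_txn=False
Op 8: UPDATE e=17 (auto-commit; committed e=17)
Op 9: BEGIN: in_txn=True, pending={}
Final committed: {a=15, b=20, c=27, e=17}

Answer: 15 20 27 17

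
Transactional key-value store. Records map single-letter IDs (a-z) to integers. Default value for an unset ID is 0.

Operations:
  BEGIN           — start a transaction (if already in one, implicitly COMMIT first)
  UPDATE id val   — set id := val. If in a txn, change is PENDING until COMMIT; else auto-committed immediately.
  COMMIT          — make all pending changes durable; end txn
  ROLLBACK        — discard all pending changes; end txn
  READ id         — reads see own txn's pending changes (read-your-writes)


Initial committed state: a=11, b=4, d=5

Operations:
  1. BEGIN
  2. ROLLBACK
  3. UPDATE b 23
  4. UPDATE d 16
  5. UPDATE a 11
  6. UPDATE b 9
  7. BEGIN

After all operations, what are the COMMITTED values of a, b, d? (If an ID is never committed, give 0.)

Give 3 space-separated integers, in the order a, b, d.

Initial committed: {a=11, b=4, d=5}
Op 1: BEGIN: in_txn=True, pending={}
Op 2: ROLLBACK: discarded pending []; in_txn=False
Op 3: UPDATE b=23 (auto-commit; committed b=23)
Op 4: UPDATE d=16 (auto-commit; committed d=16)
Op 5: UPDATE a=11 (auto-commit; committed a=11)
Op 6: UPDATE b=9 (auto-commit; committed b=9)
Op 7: BEGIN: in_txn=True, pending={}
Final committed: {a=11, b=9, d=16}

Answer: 11 9 16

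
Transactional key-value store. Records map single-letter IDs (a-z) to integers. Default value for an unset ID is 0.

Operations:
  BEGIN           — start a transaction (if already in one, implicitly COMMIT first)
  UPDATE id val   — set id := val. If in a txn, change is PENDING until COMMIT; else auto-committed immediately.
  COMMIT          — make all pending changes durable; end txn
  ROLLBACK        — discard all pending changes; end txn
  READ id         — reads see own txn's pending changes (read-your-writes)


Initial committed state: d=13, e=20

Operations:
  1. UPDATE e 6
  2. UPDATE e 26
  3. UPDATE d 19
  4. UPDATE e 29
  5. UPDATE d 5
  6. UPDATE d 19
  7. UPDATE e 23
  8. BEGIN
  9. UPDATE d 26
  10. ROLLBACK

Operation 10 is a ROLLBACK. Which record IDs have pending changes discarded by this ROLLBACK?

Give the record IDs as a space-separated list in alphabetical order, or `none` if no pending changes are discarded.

Initial committed: {d=13, e=20}
Op 1: UPDATE e=6 (auto-commit; committed e=6)
Op 2: UPDATE e=26 (auto-commit; committed e=26)
Op 3: UPDATE d=19 (auto-commit; committed d=19)
Op 4: UPDATE e=29 (auto-commit; committed e=29)
Op 5: UPDATE d=5 (auto-commit; committed d=5)
Op 6: UPDATE d=19 (auto-commit; committed d=19)
Op 7: UPDATE e=23 (auto-commit; committed e=23)
Op 8: BEGIN: in_txn=True, pending={}
Op 9: UPDATE d=26 (pending; pending now {d=26})
Op 10: ROLLBACK: discarded pending ['d']; in_txn=False
ROLLBACK at op 10 discards: ['d']

Answer: d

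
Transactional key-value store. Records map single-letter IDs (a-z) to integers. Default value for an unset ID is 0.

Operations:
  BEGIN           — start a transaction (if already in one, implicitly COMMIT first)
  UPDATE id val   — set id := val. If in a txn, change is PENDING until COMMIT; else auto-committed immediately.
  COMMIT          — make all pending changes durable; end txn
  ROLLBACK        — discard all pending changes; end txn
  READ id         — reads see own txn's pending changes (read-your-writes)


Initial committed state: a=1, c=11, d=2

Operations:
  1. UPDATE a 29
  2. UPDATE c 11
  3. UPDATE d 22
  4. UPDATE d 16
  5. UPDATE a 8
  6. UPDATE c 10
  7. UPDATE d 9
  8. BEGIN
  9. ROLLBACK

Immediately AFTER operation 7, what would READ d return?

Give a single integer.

Answer: 9

Derivation:
Initial committed: {a=1, c=11, d=2}
Op 1: UPDATE a=29 (auto-commit; committed a=29)
Op 2: UPDATE c=11 (auto-commit; committed c=11)
Op 3: UPDATE d=22 (auto-commit; committed d=22)
Op 4: UPDATE d=16 (auto-commit; committed d=16)
Op 5: UPDATE a=8 (auto-commit; committed a=8)
Op 6: UPDATE c=10 (auto-commit; committed c=10)
Op 7: UPDATE d=9 (auto-commit; committed d=9)
After op 7: visible(d) = 9 (pending={}, committed={a=8, c=10, d=9})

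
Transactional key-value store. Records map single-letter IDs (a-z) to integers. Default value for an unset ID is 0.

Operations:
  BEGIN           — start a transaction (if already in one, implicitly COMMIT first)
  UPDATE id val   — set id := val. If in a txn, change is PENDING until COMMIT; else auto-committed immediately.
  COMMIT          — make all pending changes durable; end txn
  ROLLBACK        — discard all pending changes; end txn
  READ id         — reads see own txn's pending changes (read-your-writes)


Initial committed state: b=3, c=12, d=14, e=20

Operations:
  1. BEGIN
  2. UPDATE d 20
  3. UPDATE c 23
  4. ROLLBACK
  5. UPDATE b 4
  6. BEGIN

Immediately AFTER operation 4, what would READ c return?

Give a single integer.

Answer: 12

Derivation:
Initial committed: {b=3, c=12, d=14, e=20}
Op 1: BEGIN: in_txn=True, pending={}
Op 2: UPDATE d=20 (pending; pending now {d=20})
Op 3: UPDATE c=23 (pending; pending now {c=23, d=20})
Op 4: ROLLBACK: discarded pending ['c', 'd']; in_txn=False
After op 4: visible(c) = 12 (pending={}, committed={b=3, c=12, d=14, e=20})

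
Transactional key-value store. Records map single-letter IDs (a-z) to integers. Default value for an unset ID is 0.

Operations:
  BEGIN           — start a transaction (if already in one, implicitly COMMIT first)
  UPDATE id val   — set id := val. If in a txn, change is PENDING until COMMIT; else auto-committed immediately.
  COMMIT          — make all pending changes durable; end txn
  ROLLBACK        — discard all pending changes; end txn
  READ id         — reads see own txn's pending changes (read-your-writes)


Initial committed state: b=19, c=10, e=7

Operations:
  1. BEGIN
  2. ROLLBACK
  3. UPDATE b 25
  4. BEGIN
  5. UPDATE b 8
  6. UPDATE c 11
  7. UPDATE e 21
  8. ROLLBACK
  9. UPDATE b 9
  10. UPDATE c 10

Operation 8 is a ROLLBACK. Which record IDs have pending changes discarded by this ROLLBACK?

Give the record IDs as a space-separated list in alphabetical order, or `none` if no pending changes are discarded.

Initial committed: {b=19, c=10, e=7}
Op 1: BEGIN: in_txn=True, pending={}
Op 2: ROLLBACK: discarded pending []; in_txn=False
Op 3: UPDATE b=25 (auto-commit; committed b=25)
Op 4: BEGIN: in_txn=True, pending={}
Op 5: UPDATE b=8 (pending; pending now {b=8})
Op 6: UPDATE c=11 (pending; pending now {b=8, c=11})
Op 7: UPDATE e=21 (pending; pending now {b=8, c=11, e=21})
Op 8: ROLLBACK: discarded pending ['b', 'c', 'e']; in_txn=False
Op 9: UPDATE b=9 (auto-commit; committed b=9)
Op 10: UPDATE c=10 (auto-commit; committed c=10)
ROLLBACK at op 8 discards: ['b', 'c', 'e']

Answer: b c e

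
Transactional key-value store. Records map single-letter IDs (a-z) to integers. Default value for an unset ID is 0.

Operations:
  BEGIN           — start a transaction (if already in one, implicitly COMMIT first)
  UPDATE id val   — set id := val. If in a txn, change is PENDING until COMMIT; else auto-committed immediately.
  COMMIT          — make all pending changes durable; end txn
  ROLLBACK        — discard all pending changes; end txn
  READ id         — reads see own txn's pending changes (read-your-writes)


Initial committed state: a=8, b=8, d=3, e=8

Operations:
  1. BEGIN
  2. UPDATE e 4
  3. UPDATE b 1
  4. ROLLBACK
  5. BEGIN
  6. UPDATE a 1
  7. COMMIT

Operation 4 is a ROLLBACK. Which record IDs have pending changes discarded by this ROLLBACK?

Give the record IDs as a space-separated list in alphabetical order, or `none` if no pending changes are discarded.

Answer: b e

Derivation:
Initial committed: {a=8, b=8, d=3, e=8}
Op 1: BEGIN: in_txn=True, pending={}
Op 2: UPDATE e=4 (pending; pending now {e=4})
Op 3: UPDATE b=1 (pending; pending now {b=1, e=4})
Op 4: ROLLBACK: discarded pending ['b', 'e']; in_txn=False
Op 5: BEGIN: in_txn=True, pending={}
Op 6: UPDATE a=1 (pending; pending now {a=1})
Op 7: COMMIT: merged ['a'] into committed; committed now {a=1, b=8, d=3, e=8}
ROLLBACK at op 4 discards: ['b', 'e']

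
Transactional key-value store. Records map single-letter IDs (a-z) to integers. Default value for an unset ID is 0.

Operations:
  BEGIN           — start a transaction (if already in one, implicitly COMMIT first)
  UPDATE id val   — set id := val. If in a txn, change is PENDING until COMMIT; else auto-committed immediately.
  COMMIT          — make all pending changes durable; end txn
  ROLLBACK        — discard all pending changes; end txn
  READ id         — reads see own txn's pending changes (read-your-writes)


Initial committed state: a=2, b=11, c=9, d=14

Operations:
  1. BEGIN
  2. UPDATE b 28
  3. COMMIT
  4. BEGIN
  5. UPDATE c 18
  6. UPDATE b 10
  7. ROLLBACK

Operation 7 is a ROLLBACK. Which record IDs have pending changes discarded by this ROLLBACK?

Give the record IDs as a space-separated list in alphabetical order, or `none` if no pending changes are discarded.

Answer: b c

Derivation:
Initial committed: {a=2, b=11, c=9, d=14}
Op 1: BEGIN: in_txn=True, pending={}
Op 2: UPDATE b=28 (pending; pending now {b=28})
Op 3: COMMIT: merged ['b'] into committed; committed now {a=2, b=28, c=9, d=14}
Op 4: BEGIN: in_txn=True, pending={}
Op 5: UPDATE c=18 (pending; pending now {c=18})
Op 6: UPDATE b=10 (pending; pending now {b=10, c=18})
Op 7: ROLLBACK: discarded pending ['b', 'c']; in_txn=False
ROLLBACK at op 7 discards: ['b', 'c']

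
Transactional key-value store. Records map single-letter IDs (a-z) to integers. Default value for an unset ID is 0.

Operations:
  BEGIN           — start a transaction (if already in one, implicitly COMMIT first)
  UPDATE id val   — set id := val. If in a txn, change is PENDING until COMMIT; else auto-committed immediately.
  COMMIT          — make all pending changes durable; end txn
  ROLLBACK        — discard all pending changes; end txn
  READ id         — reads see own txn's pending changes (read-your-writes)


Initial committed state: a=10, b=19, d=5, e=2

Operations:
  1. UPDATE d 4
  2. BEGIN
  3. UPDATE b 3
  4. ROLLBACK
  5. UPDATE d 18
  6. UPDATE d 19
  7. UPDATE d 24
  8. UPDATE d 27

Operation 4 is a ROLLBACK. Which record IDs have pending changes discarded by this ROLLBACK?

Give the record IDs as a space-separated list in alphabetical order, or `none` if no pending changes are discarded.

Initial committed: {a=10, b=19, d=5, e=2}
Op 1: UPDATE d=4 (auto-commit; committed d=4)
Op 2: BEGIN: in_txn=True, pending={}
Op 3: UPDATE b=3 (pending; pending now {b=3})
Op 4: ROLLBACK: discarded pending ['b']; in_txn=False
Op 5: UPDATE d=18 (auto-commit; committed d=18)
Op 6: UPDATE d=19 (auto-commit; committed d=19)
Op 7: UPDATE d=24 (auto-commit; committed d=24)
Op 8: UPDATE d=27 (auto-commit; committed d=27)
ROLLBACK at op 4 discards: ['b']

Answer: b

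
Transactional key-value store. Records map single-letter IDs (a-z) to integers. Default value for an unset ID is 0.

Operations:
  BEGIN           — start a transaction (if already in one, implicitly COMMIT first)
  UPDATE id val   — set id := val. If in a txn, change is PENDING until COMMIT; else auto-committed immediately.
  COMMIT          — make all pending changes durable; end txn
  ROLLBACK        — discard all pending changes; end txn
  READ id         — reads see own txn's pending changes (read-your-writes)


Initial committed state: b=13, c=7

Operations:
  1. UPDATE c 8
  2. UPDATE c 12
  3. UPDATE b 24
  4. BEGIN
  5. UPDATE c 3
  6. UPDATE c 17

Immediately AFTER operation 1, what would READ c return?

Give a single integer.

Initial committed: {b=13, c=7}
Op 1: UPDATE c=8 (auto-commit; committed c=8)
After op 1: visible(c) = 8 (pending={}, committed={b=13, c=8})

Answer: 8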